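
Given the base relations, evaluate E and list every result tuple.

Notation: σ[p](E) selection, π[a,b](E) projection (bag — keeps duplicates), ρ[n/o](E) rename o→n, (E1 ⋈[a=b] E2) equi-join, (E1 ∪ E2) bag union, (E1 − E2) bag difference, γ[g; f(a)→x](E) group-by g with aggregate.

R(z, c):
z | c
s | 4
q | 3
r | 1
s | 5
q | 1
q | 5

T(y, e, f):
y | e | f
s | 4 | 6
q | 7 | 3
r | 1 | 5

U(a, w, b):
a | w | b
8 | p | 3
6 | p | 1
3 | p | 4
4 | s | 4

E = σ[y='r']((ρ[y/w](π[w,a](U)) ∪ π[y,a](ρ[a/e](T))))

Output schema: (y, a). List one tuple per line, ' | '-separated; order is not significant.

Row counts bottom-up:
  U → 4
  π[w,a](U) → 4
  ρ[y/w](π[w,a](U)) → 4
  T → 3
  ρ[a/e](T) → 3
  π[y,a](ρ[a/e](T)) → 3
  (ρ[y/w](π[w,a](U)) ∪ π[y,a](ρ[a/e](T))) → 7
  σ[y='r']((ρ[y/w](π[w,a](U)) ∪ π[y,a](ρ[a/e](T)))) → 1

== RESULT ==
y | a
r | 1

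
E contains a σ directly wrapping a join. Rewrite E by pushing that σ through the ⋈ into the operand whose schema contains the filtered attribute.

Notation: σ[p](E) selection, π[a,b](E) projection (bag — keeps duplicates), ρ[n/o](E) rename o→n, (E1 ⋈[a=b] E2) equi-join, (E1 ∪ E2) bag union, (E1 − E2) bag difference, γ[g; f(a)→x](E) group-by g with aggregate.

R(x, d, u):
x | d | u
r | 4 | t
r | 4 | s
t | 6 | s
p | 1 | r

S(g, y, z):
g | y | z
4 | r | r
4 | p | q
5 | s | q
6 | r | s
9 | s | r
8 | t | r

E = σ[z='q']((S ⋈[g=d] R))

σ filters on z, owned by the left side.
E' = (σ[z='q'](S) ⋈[g=d] R)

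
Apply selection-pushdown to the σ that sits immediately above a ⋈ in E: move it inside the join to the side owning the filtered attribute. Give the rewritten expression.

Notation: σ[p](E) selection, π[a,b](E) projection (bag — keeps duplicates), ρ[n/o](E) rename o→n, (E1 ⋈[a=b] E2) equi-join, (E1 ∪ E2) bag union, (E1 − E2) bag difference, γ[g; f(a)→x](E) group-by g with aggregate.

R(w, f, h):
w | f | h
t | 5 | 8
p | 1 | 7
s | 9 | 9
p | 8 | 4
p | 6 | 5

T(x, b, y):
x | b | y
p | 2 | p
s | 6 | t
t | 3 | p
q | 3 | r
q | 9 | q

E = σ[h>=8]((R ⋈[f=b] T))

σ filters on h, owned by the left side.
E' = (σ[h>=8](R) ⋈[f=b] T)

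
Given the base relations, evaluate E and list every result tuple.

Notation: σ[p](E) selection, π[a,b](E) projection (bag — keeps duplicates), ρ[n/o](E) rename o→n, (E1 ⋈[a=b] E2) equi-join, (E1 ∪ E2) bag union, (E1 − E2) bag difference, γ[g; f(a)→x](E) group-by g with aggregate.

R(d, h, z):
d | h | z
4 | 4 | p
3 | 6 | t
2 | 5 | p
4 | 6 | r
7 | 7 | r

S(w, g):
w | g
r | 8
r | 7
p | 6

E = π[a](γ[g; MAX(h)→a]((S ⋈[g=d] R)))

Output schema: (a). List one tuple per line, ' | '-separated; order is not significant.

Row counts bottom-up:
  S → 3
  R → 5
  (S ⋈[g=d] R) → 1
  γ[g; MAX(h)→a]((S ⋈[g=d] R)) → 1
  π[a](γ[g; MAX(h)→a]((S ⋈[g=d] R))) → 1

== RESULT ==
a
7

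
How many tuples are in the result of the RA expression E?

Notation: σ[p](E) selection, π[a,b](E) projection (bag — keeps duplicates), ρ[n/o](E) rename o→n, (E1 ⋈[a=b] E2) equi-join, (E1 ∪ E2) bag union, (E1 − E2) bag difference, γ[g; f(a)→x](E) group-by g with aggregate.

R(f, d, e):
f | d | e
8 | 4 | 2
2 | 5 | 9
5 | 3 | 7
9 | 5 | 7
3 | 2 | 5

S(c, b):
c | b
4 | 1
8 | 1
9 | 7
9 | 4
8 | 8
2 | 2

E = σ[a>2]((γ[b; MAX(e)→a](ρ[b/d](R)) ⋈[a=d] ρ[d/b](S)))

Subexpression sizes:
  R → 5
  ρ[b/d](R) → 5
  γ[b; MAX(e)→a](ρ[b/d](R)) → 4
  S → 6
  ρ[d/b](S) → 6
  (γ[b; MAX(e)→a](ρ[b/d](R)) ⋈[a=d] ρ[d/b](S)) → 2
  σ[a>2]((γ[b; MAX(e)→a](ρ[b/d](R)) ⋈[a=d] ρ[d/b](S))) → 1

|E| = 1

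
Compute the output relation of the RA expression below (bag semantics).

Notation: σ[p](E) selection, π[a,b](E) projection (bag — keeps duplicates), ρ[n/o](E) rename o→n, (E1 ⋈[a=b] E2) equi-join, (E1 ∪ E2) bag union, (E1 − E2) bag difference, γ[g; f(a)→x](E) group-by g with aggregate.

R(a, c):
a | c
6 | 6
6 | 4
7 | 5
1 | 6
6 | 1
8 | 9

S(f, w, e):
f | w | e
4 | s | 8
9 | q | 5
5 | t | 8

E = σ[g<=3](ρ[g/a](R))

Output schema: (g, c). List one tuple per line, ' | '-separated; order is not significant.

Row counts bottom-up:
  R → 6
  ρ[g/a](R) → 6
  σ[g<=3](ρ[g/a](R)) → 1

== RESULT ==
g | c
1 | 6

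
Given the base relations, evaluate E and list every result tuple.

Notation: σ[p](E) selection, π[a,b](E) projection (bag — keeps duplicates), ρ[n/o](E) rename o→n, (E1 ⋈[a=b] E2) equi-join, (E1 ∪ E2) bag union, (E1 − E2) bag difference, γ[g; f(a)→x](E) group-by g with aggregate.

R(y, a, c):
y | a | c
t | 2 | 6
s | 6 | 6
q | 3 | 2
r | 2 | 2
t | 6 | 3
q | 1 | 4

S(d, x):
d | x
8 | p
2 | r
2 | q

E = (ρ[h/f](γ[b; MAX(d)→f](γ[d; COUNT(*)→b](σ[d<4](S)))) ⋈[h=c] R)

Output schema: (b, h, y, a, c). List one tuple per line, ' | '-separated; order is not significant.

Stepwise |·|:
  S → 3
  σ[d<4](S) → 2
  γ[d; COUNT(*)→b](σ[d<4](S)) → 1
  γ[b; MAX(d)→f](γ[d; COUNT(*)→b](σ[d<4](S))) → 1
  ρ[h/f](γ[b; MAX(d)→f](γ[d; COUNT(*)→b](σ[d<4](S)))) → 1
  R → 6
  (ρ[h/f](γ[b; MAX(d)→f](γ[d; COUNT(*)→b](σ[d<4](S)))) ⋈[h=c] R) → 2

== RESULT ==
b | h | y | a | c
2 | 2 | q | 3 | 2
2 | 2 | r | 2 | 2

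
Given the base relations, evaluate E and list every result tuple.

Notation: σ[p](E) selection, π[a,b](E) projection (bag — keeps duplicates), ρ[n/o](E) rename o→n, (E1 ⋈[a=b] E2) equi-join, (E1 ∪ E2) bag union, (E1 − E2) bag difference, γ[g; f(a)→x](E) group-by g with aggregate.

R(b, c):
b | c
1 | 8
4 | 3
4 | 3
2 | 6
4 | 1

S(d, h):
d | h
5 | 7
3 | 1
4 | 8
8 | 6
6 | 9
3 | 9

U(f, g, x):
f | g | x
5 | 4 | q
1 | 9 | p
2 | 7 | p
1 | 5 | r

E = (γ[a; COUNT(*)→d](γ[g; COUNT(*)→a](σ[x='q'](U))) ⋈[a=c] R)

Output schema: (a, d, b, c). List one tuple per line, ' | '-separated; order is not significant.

Row counts bottom-up:
  U → 4
  σ[x='q'](U) → 1
  γ[g; COUNT(*)→a](σ[x='q'](U)) → 1
  γ[a; COUNT(*)→d](γ[g; COUNT(*)→a](σ[x='q'](U))) → 1
  R → 5
  (γ[a; COUNT(*)→d](γ[g; COUNT(*)→a](σ[x='q'](U))) ⋈[a=c] R) → 1

== RESULT ==
a | d | b | c
1 | 1 | 4 | 1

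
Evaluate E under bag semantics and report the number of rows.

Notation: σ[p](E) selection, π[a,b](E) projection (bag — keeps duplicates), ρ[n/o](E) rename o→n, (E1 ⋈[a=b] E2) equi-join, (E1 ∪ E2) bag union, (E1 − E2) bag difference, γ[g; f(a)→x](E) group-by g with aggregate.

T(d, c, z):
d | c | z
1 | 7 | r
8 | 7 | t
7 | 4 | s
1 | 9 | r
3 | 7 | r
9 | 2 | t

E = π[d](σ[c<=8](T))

Stepwise |·|:
  T → 6
  σ[c<=8](T) → 5
  π[d](σ[c<=8](T)) → 5

|E| = 5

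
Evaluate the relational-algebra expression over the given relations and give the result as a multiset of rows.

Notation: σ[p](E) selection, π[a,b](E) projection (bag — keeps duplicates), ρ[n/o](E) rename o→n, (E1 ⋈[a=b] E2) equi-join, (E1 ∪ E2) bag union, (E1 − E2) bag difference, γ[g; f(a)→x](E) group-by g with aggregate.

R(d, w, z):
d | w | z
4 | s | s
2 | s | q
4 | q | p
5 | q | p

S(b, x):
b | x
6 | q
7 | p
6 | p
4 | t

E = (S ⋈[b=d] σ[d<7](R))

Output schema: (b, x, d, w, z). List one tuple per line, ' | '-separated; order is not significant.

Stepwise |·|:
  S → 4
  R → 4
  σ[d<7](R) → 4
  (S ⋈[b=d] σ[d<7](R)) → 2

== RESULT ==
b | x | d | w | z
4 | t | 4 | q | p
4 | t | 4 | s | s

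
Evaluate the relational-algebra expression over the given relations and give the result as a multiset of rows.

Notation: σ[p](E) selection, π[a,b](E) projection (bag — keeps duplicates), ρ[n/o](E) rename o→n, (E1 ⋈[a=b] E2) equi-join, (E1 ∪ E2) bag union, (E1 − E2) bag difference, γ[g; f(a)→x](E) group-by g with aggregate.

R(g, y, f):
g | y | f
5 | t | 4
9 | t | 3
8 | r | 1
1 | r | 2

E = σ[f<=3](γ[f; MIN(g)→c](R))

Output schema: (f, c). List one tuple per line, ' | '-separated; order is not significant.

Subexpression sizes:
  R → 4
  γ[f; MIN(g)→c](R) → 4
  σ[f<=3](γ[f; MIN(g)→c](R)) → 3

== RESULT ==
f | c
1 | 8
2 | 1
3 | 9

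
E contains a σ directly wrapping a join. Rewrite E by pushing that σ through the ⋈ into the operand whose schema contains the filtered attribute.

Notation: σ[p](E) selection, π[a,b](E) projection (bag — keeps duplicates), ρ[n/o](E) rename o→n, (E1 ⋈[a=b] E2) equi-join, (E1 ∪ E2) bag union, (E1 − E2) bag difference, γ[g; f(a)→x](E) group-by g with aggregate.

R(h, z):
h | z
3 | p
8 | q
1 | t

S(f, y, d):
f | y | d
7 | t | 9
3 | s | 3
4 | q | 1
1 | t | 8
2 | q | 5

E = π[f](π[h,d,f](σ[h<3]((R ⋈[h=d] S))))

σ filters on h, owned by the left side.
E' = π[f](π[h,d,f]((σ[h<3](R) ⋈[h=d] S)))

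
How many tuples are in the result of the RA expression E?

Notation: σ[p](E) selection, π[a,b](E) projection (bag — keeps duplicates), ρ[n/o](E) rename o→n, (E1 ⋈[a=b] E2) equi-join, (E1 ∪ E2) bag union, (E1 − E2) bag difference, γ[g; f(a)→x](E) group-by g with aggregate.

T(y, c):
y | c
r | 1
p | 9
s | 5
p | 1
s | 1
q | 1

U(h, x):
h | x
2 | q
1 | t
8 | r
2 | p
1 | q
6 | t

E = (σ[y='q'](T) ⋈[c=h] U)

Subexpression sizes:
  T → 6
  σ[y='q'](T) → 1
  U → 6
  (σ[y='q'](T) ⋈[c=h] U) → 2

|E| = 2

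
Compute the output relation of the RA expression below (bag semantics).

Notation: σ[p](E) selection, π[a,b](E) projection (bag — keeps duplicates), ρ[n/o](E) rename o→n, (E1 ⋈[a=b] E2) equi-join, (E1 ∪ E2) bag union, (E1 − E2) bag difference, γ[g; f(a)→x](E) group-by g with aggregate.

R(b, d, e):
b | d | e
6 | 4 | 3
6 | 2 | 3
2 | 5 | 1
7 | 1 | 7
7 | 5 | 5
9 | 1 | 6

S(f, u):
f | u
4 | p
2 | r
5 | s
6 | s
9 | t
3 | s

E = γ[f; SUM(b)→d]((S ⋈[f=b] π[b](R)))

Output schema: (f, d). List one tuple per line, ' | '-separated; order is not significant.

Per-node cardinality:
  S → 6
  R → 6
  π[b](R) → 6
  (S ⋈[f=b] π[b](R)) → 4
  γ[f; SUM(b)→d]((S ⋈[f=b] π[b](R))) → 3

== RESULT ==
f | d
2 | 2
6 | 12
9 | 9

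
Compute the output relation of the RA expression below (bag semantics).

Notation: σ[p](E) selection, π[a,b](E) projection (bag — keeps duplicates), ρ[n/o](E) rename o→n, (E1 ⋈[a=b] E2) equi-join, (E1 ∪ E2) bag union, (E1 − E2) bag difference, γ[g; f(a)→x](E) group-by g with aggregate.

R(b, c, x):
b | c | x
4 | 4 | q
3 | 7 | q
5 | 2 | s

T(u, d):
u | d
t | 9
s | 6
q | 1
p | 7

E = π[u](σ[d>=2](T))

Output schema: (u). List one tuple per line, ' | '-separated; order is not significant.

Per-node cardinality:
  T → 4
  σ[d>=2](T) → 3
  π[u](σ[d>=2](T)) → 3

== RESULT ==
u
p
s
t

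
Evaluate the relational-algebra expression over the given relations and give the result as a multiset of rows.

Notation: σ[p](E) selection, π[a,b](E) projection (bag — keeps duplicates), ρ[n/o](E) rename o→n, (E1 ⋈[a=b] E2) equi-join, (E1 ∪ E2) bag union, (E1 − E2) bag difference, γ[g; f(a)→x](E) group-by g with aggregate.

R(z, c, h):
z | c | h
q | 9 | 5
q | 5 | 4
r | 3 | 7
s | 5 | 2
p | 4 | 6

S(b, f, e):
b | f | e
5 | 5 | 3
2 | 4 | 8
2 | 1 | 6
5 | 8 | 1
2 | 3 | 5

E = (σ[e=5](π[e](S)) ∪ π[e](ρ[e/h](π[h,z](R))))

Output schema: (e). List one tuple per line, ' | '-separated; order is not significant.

Subexpression sizes:
  S → 5
  π[e](S) → 5
  σ[e=5](π[e](S)) → 1
  R → 5
  π[h,z](R) → 5
  ρ[e/h](π[h,z](R)) → 5
  π[e](ρ[e/h](π[h,z](R))) → 5
  (σ[e=5](π[e](S)) ∪ π[e](ρ[e/h](π[h,z](R)))) → 6

== RESULT ==
e
2
4
5
5
6
7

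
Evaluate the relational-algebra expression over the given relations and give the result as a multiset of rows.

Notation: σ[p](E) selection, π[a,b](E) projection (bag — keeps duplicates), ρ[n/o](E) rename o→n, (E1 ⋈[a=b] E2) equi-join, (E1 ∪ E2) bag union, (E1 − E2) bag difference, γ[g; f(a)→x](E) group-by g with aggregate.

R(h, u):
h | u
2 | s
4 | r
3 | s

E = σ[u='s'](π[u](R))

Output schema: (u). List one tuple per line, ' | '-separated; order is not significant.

Stepwise |·|:
  R → 3
  π[u](R) → 3
  σ[u='s'](π[u](R)) → 2

== RESULT ==
u
s
s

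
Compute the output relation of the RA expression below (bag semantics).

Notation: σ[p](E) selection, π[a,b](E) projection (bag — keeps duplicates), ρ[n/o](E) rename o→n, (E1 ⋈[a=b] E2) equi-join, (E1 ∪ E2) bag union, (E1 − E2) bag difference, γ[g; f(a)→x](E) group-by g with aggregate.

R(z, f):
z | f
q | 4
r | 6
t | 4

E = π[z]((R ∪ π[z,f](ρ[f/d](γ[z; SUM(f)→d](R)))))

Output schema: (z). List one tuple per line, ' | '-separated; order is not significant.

Row counts bottom-up:
  R → 3
  R → 3
  γ[z; SUM(f)→d](R) → 3
  ρ[f/d](γ[z; SUM(f)→d](R)) → 3
  π[z,f](ρ[f/d](γ[z; SUM(f)→d](R))) → 3
  (R ∪ π[z,f](ρ[f/d](γ[z; SUM(f)→d](R)))) → 6
  π[z]((R ∪ π[z,f](ρ[f/d](γ[z; SUM(f)→d](R))))) → 6

== RESULT ==
z
q
q
r
r
t
t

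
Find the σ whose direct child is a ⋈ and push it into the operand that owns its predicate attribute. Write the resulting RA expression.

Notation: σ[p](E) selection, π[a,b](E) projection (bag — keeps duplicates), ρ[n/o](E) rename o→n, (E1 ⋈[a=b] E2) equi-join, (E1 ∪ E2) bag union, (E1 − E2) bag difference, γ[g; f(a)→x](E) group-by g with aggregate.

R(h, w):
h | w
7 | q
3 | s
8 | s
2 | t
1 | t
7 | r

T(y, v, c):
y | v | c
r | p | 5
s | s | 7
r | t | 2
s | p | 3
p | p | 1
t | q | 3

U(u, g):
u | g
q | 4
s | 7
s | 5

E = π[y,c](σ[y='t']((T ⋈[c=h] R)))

σ filters on y, owned by the left side.
E' = π[y,c]((σ[y='t'](T) ⋈[c=h] R))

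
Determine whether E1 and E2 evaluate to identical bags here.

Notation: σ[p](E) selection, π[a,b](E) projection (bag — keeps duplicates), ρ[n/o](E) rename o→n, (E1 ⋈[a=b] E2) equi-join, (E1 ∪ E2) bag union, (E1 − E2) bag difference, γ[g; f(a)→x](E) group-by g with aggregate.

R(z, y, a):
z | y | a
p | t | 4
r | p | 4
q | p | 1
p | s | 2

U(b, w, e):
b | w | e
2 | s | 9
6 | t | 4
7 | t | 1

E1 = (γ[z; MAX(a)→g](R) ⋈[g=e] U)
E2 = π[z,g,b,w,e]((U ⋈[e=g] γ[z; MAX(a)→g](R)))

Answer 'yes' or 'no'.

E1 per-node cardinality:
  R → 4
  γ[z; MAX(a)→g](R) → 3
  U → 3
  (γ[z; MAX(a)→g](R) ⋈[g=e] U) → 3
E2 per-node cardinality:
  U → 3
  R → 4
  γ[z; MAX(a)→g](R) → 3
  (U ⋈[e=g] γ[z; MAX(a)→g](R)) → 3
  π[z,g,b,w,e]((U ⋈[e=g] γ[z; MAX(a)→g](R))) → 3

E1 and E2 produce the same multiset:
z | g | b | w | e
p | 4 | 6 | t | 4
q | 1 | 7 | t | 1
r | 4 | 6 | t | 4

yes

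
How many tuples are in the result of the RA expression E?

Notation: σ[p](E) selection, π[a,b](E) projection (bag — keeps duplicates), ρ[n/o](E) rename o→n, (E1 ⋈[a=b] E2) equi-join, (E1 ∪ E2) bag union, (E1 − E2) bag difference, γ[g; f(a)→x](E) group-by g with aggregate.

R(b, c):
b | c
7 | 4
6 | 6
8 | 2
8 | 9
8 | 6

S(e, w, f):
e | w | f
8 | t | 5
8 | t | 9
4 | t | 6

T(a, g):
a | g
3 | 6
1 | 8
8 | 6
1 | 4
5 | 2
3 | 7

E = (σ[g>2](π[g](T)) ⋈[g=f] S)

Stepwise |·|:
  T → 6
  π[g](T) → 6
  σ[g>2](π[g](T)) → 5
  S → 3
  (σ[g>2](π[g](T)) ⋈[g=f] S) → 2

|E| = 2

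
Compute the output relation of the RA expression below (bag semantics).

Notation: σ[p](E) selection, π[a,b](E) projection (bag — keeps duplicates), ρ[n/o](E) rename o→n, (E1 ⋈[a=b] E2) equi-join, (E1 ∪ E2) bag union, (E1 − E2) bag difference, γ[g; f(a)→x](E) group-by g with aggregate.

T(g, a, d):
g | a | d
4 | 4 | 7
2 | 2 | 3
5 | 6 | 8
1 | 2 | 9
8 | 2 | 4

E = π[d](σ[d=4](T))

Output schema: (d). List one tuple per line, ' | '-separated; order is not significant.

Stepwise |·|:
  T → 5
  σ[d=4](T) → 1
  π[d](σ[d=4](T)) → 1

== RESULT ==
d
4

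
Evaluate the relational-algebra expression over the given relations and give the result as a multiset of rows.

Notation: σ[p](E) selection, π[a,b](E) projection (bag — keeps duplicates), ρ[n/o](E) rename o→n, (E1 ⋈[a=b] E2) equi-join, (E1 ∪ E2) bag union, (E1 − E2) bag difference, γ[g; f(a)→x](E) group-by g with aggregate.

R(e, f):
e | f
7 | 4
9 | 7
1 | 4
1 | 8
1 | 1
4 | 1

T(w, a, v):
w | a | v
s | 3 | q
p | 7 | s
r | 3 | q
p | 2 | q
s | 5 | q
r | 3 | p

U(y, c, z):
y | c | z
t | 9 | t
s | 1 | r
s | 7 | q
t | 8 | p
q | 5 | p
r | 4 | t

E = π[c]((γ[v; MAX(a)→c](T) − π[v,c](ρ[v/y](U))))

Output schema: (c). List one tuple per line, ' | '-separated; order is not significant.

Per-node cardinality:
  T → 6
  γ[v; MAX(a)→c](T) → 3
  U → 6
  ρ[v/y](U) → 6
  π[v,c](ρ[v/y](U)) → 6
  (γ[v; MAX(a)→c](T) − π[v,c](ρ[v/y](U))) → 1
  π[c]((γ[v; MAX(a)→c](T) − π[v,c](ρ[v/y](U)))) → 1

== RESULT ==
c
3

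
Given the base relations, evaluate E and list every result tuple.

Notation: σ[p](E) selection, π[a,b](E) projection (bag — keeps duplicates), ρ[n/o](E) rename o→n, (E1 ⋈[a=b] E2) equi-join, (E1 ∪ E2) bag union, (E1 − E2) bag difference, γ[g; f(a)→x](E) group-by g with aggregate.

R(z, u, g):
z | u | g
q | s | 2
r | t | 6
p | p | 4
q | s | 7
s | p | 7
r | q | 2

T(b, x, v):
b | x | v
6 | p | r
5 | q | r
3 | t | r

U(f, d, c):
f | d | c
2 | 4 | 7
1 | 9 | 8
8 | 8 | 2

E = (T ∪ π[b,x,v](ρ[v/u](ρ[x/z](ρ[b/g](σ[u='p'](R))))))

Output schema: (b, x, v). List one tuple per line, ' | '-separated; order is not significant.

Row counts bottom-up:
  T → 3
  R → 6
  σ[u='p'](R) → 2
  ρ[b/g](σ[u='p'](R)) → 2
  ρ[x/z](ρ[b/g](σ[u='p'](R))) → 2
  ρ[v/u](ρ[x/z](ρ[b/g](σ[u='p'](R)))) → 2
  π[b,x,v](ρ[v/u](ρ[x/z](ρ[b/g](σ[u='p'](R))))) → 2
  (T ∪ π[b,x,v](ρ[v/u](ρ[x/z](ρ[b/g](σ[u='p'](R)))))) → 5

== RESULT ==
b | x | v
3 | t | r
4 | p | p
5 | q | r
6 | p | r
7 | s | p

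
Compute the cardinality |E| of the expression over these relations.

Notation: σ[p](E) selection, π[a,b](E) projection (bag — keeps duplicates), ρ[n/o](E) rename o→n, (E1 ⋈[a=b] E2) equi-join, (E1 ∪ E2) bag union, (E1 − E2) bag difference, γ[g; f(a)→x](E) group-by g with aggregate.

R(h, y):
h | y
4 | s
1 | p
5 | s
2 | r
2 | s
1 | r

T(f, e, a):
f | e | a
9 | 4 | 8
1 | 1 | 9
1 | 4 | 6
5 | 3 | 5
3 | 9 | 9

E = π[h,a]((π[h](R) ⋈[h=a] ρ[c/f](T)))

Per-node cardinality:
  R → 6
  π[h](R) → 6
  T → 5
  ρ[c/f](T) → 5
  (π[h](R) ⋈[h=a] ρ[c/f](T)) → 1
  π[h,a]((π[h](R) ⋈[h=a] ρ[c/f](T))) → 1

|E| = 1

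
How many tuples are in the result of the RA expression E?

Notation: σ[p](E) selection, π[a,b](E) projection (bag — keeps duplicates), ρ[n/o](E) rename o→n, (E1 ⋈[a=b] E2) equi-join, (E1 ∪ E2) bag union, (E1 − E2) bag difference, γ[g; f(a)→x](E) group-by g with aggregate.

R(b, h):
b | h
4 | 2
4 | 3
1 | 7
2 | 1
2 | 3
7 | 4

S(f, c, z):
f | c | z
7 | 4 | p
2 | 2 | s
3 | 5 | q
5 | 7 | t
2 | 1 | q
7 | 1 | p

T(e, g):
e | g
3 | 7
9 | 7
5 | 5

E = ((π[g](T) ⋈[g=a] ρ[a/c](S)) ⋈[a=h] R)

Per-node cardinality:
  T → 3
  π[g](T) → 3
  S → 6
  ρ[a/c](S) → 6
  (π[g](T) ⋈[g=a] ρ[a/c](S)) → 3
  R → 6
  ((π[g](T) ⋈[g=a] ρ[a/c](S)) ⋈[a=h] R) → 2

|E| = 2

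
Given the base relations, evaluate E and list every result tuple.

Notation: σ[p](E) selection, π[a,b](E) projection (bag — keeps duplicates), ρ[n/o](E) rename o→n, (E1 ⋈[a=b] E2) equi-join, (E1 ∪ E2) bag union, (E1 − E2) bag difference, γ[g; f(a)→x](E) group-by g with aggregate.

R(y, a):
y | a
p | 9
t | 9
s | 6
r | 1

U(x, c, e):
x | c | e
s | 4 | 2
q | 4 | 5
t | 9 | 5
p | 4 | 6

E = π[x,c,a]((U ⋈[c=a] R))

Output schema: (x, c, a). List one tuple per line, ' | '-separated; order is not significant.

Stepwise |·|:
  U → 4
  R → 4
  (U ⋈[c=a] R) → 2
  π[x,c,a]((U ⋈[c=a] R)) → 2

== RESULT ==
x | c | a
t | 9 | 9
t | 9 | 9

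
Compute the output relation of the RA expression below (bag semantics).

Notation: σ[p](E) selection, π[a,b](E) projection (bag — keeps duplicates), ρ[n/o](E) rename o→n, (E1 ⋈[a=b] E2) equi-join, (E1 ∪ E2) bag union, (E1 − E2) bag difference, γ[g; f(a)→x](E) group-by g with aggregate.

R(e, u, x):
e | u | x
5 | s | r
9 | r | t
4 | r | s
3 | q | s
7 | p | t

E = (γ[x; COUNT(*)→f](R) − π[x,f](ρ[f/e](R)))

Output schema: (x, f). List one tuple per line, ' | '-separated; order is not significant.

Stepwise |·|:
  R → 5
  γ[x; COUNT(*)→f](R) → 3
  R → 5
  ρ[f/e](R) → 5
  π[x,f](ρ[f/e](R)) → 5
  (γ[x; COUNT(*)→f](R) − π[x,f](ρ[f/e](R))) → 3

== RESULT ==
x | f
r | 1
s | 2
t | 2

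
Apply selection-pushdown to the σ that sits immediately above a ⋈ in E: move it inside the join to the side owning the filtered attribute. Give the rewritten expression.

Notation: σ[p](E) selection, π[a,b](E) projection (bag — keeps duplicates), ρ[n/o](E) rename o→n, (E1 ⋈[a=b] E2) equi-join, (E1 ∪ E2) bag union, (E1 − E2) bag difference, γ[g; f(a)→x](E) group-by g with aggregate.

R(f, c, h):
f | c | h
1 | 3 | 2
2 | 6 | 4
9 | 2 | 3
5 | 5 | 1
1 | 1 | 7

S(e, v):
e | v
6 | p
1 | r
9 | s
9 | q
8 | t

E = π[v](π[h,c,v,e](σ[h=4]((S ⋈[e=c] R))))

σ filters on h, owned by the right side.
E' = π[v](π[h,c,v,e]((S ⋈[e=c] σ[h=4](R))))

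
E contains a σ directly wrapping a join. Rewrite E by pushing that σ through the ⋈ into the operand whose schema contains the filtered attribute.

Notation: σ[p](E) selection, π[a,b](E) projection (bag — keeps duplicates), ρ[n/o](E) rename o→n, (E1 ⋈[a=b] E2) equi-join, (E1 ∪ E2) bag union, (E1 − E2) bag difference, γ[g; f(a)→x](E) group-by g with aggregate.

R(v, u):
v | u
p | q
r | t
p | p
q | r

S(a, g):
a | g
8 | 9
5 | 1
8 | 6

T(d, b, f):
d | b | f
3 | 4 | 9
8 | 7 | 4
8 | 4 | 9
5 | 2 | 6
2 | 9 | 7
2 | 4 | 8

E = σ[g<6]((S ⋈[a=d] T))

σ filters on g, owned by the left side.
E' = (σ[g<6](S) ⋈[a=d] T)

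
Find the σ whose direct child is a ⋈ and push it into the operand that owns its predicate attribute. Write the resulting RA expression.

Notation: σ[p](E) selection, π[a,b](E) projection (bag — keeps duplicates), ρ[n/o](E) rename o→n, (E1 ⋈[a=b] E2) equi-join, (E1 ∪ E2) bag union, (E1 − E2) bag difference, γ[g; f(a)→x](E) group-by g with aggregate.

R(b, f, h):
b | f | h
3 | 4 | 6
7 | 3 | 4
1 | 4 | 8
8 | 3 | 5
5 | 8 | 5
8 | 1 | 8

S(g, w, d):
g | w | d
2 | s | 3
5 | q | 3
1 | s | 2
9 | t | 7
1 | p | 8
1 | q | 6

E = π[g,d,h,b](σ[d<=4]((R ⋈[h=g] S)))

σ filters on d, owned by the right side.
E' = π[g,d,h,b]((R ⋈[h=g] σ[d<=4](S)))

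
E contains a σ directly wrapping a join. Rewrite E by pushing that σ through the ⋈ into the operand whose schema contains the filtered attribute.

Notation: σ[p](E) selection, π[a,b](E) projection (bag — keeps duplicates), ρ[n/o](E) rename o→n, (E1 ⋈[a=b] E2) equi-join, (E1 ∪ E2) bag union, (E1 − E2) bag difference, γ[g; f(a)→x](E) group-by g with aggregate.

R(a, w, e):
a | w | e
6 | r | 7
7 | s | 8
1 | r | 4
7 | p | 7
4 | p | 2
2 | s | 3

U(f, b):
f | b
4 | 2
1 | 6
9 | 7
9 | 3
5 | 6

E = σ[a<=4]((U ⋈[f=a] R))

σ filters on a, owned by the right side.
E' = (U ⋈[f=a] σ[a<=4](R))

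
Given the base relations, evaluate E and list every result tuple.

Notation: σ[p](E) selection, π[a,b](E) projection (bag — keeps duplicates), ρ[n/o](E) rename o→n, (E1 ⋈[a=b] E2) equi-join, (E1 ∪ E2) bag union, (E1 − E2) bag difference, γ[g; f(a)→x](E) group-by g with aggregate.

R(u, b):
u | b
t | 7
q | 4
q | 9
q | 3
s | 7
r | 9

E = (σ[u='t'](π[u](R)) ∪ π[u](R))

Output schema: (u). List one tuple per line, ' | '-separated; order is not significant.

Row counts bottom-up:
  R → 6
  π[u](R) → 6
  σ[u='t'](π[u](R)) → 1
  R → 6
  π[u](R) → 6
  (σ[u='t'](π[u](R)) ∪ π[u](R)) → 7

== RESULT ==
u
q
q
q
r
s
t
t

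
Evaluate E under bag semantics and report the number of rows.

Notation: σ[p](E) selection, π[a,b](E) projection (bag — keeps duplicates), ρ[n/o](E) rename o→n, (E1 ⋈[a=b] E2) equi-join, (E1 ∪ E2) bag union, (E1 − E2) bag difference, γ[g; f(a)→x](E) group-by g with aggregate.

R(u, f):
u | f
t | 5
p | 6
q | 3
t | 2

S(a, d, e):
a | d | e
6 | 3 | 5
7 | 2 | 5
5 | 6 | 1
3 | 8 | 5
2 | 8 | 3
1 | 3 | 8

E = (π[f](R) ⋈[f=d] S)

Stepwise |·|:
  R → 4
  π[f](R) → 4
  S → 6
  (π[f](R) ⋈[f=d] S) → 4

|E| = 4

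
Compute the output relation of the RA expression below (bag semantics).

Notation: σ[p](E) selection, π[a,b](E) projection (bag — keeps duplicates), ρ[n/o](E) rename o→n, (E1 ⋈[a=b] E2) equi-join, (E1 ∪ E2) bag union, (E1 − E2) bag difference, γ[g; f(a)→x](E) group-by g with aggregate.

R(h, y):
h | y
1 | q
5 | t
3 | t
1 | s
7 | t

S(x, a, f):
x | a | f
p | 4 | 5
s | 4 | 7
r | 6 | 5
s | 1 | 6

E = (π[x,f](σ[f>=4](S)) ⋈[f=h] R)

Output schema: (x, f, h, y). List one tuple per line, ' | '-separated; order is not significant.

Per-node cardinality:
  S → 4
  σ[f>=4](S) → 4
  π[x,f](σ[f>=4](S)) → 4
  R → 5
  (π[x,f](σ[f>=4](S)) ⋈[f=h] R) → 3

== RESULT ==
x | f | h | y
p | 5 | 5 | t
r | 5 | 5 | t
s | 7 | 7 | t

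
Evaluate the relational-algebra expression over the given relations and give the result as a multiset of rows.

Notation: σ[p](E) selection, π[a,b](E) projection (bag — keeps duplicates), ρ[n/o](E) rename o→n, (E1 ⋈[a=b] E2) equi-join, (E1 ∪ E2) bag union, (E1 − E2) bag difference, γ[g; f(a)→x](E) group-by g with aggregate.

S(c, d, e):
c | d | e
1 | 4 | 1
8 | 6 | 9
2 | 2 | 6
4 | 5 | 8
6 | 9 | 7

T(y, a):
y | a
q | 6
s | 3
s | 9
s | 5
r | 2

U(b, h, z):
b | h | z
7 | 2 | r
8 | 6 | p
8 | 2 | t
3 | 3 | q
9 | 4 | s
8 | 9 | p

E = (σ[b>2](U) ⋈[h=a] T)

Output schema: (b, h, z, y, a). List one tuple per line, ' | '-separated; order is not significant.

Per-node cardinality:
  U → 6
  σ[b>2](U) → 6
  T → 5
  (σ[b>2](U) ⋈[h=a] T) → 5

== RESULT ==
b | h | z | y | a
3 | 3 | q | s | 3
7 | 2 | r | r | 2
8 | 2 | t | r | 2
8 | 6 | p | q | 6
8 | 9 | p | s | 9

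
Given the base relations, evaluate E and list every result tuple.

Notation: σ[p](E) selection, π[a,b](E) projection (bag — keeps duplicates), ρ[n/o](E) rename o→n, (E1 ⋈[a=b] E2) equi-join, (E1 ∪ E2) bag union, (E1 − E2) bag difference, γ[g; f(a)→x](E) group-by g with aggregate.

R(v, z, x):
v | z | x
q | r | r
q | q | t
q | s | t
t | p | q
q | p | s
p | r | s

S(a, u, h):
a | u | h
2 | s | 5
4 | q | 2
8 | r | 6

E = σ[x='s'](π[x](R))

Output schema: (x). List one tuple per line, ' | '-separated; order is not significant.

Per-node cardinality:
  R → 6
  π[x](R) → 6
  σ[x='s'](π[x](R)) → 2

== RESULT ==
x
s
s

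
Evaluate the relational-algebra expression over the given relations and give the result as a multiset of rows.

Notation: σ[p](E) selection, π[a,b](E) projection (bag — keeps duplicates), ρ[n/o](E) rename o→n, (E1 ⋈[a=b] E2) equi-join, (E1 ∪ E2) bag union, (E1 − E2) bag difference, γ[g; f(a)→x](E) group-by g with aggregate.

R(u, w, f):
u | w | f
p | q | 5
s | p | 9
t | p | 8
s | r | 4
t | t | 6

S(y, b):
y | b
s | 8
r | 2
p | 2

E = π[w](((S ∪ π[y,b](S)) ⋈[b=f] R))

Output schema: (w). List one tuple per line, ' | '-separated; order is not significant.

Per-node cardinality:
  S → 3
  S → 3
  π[y,b](S) → 3
  (S ∪ π[y,b](S)) → 6
  R → 5
  ((S ∪ π[y,b](S)) ⋈[b=f] R) → 2
  π[w](((S ∪ π[y,b](S)) ⋈[b=f] R)) → 2

== RESULT ==
w
p
p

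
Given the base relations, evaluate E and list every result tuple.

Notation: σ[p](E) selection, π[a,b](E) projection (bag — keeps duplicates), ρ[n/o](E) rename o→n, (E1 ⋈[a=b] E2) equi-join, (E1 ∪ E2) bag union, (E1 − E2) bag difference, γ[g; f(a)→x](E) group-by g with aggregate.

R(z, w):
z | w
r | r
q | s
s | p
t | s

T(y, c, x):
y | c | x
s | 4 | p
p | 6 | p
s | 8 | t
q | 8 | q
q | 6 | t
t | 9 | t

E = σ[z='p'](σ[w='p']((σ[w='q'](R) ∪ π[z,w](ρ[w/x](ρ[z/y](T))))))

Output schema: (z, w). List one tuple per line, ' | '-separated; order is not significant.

Row counts bottom-up:
  R → 4
  σ[w='q'](R) → 0
  T → 6
  ρ[z/y](T) → 6
  ρ[w/x](ρ[z/y](T)) → 6
  π[z,w](ρ[w/x](ρ[z/y](T))) → 6
  (σ[w='q'](R) ∪ π[z,w](ρ[w/x](ρ[z/y](T)))) → 6
  σ[w='p']((σ[w='q'](R) ∪ π[z,w](ρ[w/x](ρ[z/y](T))))) → 2
  σ[z='p'](σ[w='p']((σ[w='q'](R) ∪ π[z,w](ρ[w/x](ρ[z/y](T)))))) → 1

== RESULT ==
z | w
p | p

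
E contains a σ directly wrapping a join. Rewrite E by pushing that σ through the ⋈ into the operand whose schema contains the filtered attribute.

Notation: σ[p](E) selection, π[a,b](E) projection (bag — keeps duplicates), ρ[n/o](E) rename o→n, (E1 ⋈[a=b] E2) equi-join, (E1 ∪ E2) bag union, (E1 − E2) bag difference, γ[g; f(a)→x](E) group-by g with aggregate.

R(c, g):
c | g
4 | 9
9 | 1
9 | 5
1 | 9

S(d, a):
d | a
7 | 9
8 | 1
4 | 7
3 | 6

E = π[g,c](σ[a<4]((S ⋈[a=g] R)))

σ filters on a, owned by the left side.
E' = π[g,c]((σ[a<4](S) ⋈[a=g] R))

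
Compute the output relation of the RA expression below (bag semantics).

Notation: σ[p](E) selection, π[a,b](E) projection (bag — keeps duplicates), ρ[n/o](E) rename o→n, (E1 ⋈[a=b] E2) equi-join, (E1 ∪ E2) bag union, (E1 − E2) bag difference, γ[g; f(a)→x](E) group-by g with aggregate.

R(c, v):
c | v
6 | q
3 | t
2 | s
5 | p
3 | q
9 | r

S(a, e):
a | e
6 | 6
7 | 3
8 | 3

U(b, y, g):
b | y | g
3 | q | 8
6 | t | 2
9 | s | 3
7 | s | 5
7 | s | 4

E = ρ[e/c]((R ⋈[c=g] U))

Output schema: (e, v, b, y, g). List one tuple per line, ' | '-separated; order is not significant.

Subexpression sizes:
  R → 6
  U → 5
  (R ⋈[c=g] U) → 4
  ρ[e/c]((R ⋈[c=g] U)) → 4

== RESULT ==
e | v | b | y | g
2 | s | 6 | t | 2
3 | q | 9 | s | 3
3 | t | 9 | s | 3
5 | p | 7 | s | 5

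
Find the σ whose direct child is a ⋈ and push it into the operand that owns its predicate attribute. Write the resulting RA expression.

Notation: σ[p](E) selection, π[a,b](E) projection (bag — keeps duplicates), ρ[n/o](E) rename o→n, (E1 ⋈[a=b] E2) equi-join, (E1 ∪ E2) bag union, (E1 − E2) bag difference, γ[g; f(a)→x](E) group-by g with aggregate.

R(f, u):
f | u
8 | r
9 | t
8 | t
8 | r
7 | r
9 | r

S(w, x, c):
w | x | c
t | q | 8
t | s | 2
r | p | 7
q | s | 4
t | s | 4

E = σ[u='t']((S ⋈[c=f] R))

σ filters on u, owned by the right side.
E' = (S ⋈[c=f] σ[u='t'](R))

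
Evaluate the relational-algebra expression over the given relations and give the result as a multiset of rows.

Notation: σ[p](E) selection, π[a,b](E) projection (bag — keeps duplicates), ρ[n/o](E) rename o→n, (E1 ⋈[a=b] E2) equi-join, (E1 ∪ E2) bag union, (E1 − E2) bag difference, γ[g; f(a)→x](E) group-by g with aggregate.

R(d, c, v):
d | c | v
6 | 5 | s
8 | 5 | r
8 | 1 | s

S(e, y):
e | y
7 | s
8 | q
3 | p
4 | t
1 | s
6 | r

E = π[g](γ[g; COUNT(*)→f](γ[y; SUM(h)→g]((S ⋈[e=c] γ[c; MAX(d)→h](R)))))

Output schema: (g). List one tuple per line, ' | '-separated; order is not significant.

Stepwise |·|:
  S → 6
  R → 3
  γ[c; MAX(d)→h](R) → 2
  (S ⋈[e=c] γ[c; MAX(d)→h](R)) → 1
  γ[y; SUM(h)→g]((S ⋈[e=c] γ[c; MAX(d)→h](R))) → 1
  γ[g; COUNT(*)→f](γ[y; SUM(h)→g]((S ⋈[e=c] γ[c; MAX(d)→h](R)))) → 1
  π[g](γ[g; COUNT(*)→f](γ[y; SUM(h)→g]((S ⋈[e=c] γ[c; MAX(d)→h](R))))) → 1

== RESULT ==
g
8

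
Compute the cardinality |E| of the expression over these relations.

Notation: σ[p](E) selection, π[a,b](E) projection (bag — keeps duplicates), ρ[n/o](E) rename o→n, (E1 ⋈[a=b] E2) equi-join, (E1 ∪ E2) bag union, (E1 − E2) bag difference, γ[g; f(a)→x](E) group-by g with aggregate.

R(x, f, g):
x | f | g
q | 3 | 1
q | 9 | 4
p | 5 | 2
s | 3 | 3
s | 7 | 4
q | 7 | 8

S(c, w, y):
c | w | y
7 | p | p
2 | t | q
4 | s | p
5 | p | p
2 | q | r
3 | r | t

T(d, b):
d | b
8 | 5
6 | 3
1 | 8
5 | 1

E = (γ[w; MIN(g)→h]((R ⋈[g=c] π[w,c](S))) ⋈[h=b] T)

Stepwise |·|:
  R → 6
  S → 6
  π[w,c](S) → 6
  (R ⋈[g=c] π[w,c](S)) → 5
  γ[w; MIN(g)→h]((R ⋈[g=c] π[w,c](S))) → 4
  T → 4
  (γ[w; MIN(g)→h]((R ⋈[g=c] π[w,c](S))) ⋈[h=b] T) → 1

|E| = 1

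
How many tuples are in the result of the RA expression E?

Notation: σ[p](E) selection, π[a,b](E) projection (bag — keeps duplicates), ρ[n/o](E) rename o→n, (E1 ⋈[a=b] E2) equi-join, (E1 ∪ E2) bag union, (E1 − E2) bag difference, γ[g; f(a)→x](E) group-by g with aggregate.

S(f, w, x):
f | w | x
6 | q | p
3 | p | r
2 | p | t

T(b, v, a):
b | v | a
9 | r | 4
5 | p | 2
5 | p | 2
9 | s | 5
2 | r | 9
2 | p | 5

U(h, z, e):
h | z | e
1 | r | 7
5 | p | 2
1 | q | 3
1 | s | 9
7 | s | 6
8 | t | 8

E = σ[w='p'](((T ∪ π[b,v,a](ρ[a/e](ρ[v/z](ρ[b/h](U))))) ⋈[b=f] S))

Row counts bottom-up:
  T → 6
  U → 6
  ρ[b/h](U) → 6
  ρ[v/z](ρ[b/h](U)) → 6
  ρ[a/e](ρ[v/z](ρ[b/h](U))) → 6
  π[b,v,a](ρ[a/e](ρ[v/z](ρ[b/h](U)))) → 6
  (T ∪ π[b,v,a](ρ[a/e](ρ[v/z](ρ[b/h](U))))) → 12
  S → 3
  ((T ∪ π[b,v,a](ρ[a/e](ρ[v/z](ρ[b/h](U))))) ⋈[b=f] S) → 2
  σ[w='p'](((T ∪ π[b,v,a](ρ[a/e](ρ[v/z](ρ[b/h](U))))) ⋈[b=f] S)) → 2

|E| = 2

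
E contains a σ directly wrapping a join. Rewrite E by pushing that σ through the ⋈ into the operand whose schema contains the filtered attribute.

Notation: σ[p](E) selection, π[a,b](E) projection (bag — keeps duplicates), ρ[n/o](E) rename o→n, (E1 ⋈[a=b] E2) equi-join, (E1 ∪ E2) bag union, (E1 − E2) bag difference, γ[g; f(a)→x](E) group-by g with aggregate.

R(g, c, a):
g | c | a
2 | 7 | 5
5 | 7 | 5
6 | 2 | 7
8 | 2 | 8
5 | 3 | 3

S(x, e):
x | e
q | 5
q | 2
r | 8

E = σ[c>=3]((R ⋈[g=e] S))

σ filters on c, owned by the left side.
E' = (σ[c>=3](R) ⋈[g=e] S)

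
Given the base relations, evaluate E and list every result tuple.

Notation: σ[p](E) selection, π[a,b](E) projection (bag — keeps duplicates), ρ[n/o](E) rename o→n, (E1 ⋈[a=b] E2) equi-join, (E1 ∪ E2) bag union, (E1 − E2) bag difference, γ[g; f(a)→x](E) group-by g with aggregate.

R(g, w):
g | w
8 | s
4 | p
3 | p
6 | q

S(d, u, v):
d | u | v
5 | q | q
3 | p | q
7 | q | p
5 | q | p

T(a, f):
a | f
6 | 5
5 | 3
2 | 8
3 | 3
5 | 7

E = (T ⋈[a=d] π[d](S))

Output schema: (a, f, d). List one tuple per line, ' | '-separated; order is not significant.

Per-node cardinality:
  T → 5
  S → 4
  π[d](S) → 4
  (T ⋈[a=d] π[d](S)) → 5

== RESULT ==
a | f | d
3 | 3 | 3
5 | 3 | 5
5 | 3 | 5
5 | 7 | 5
5 | 7 | 5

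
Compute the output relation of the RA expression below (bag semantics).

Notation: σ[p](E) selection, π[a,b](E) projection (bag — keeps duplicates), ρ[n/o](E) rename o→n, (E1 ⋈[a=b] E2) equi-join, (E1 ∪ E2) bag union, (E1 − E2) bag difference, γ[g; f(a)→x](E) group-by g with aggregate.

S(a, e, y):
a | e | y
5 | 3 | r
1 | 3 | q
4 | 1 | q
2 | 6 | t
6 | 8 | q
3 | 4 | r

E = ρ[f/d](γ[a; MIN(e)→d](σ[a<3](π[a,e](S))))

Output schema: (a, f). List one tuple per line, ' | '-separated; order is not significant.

Stepwise |·|:
  S → 6
  π[a,e](S) → 6
  σ[a<3](π[a,e](S)) → 2
  γ[a; MIN(e)→d](σ[a<3](π[a,e](S))) → 2
  ρ[f/d](γ[a; MIN(e)→d](σ[a<3](π[a,e](S)))) → 2

== RESULT ==
a | f
1 | 3
2 | 6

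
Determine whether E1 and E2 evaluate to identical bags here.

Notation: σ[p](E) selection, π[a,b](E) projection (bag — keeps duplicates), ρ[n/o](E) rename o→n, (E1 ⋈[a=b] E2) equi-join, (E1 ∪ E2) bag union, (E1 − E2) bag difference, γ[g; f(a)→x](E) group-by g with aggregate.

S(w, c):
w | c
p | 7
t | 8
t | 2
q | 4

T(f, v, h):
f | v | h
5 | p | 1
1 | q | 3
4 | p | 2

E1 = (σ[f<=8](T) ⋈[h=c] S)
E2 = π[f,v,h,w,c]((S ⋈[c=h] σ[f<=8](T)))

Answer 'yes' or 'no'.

E1 subexpression sizes:
  T → 3
  σ[f<=8](T) → 3
  S → 4
  (σ[f<=8](T) ⋈[h=c] S) → 1
E2 subexpression sizes:
  S → 4
  T → 3
  σ[f<=8](T) → 3
  (S ⋈[c=h] σ[f<=8](T)) → 1
  π[f,v,h,w,c]((S ⋈[c=h] σ[f<=8](T))) → 1

E1 and E2 produce the same multiset:
f | v | h | w | c
4 | p | 2 | t | 2

yes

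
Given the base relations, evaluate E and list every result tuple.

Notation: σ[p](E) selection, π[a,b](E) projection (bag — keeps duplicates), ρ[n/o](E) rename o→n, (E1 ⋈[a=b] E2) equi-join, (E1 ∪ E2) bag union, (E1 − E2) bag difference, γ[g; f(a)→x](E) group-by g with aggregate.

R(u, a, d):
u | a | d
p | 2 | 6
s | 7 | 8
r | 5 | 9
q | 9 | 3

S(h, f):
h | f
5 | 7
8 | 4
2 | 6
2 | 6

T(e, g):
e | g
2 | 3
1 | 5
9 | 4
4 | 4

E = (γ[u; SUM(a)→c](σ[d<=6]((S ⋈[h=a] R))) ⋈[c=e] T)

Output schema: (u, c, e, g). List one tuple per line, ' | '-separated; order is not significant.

Row counts bottom-up:
  S → 4
  R → 4
  (S ⋈[h=a] R) → 3
  σ[d<=6]((S ⋈[h=a] R)) → 2
  γ[u; SUM(a)→c](σ[d<=6]((S ⋈[h=a] R))) → 1
  T → 4
  (γ[u; SUM(a)→c](σ[d<=6]((S ⋈[h=a] R))) ⋈[c=e] T) → 1

== RESULT ==
u | c | e | g
p | 4 | 4 | 4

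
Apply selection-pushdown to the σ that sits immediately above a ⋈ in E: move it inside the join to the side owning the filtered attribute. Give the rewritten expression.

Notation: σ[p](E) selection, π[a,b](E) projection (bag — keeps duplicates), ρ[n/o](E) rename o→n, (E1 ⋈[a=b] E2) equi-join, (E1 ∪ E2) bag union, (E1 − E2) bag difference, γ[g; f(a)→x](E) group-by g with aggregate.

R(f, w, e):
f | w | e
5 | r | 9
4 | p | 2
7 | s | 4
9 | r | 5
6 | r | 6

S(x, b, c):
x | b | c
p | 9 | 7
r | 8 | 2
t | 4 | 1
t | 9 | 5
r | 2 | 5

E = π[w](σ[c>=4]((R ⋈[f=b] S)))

σ filters on c, owned by the right side.
E' = π[w]((R ⋈[f=b] σ[c>=4](S)))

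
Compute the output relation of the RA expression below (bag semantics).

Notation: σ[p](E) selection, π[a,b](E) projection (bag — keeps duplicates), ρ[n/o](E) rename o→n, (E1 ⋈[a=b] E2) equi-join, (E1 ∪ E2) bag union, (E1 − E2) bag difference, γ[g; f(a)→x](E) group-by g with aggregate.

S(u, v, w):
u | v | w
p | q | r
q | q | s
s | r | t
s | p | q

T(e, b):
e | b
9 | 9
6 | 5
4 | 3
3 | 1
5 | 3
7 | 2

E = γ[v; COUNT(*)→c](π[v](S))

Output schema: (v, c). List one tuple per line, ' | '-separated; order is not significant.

Subexpression sizes:
  S → 4
  π[v](S) → 4
  γ[v; COUNT(*)→c](π[v](S)) → 3

== RESULT ==
v | c
p | 1
q | 2
r | 1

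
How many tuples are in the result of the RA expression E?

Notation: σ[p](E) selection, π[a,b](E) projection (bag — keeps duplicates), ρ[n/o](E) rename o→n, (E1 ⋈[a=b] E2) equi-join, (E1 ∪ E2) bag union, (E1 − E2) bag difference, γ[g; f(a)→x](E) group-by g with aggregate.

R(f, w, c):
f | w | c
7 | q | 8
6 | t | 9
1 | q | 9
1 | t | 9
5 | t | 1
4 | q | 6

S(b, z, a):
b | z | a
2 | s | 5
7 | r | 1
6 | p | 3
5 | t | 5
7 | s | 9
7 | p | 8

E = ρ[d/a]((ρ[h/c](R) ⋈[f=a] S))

Row counts bottom-up:
  R → 6
  ρ[h/c](R) → 6
  S → 6
  (ρ[h/c](R) ⋈[f=a] S) → 4
  ρ[d/a]((ρ[h/c](R) ⋈[f=a] S)) → 4

|E| = 4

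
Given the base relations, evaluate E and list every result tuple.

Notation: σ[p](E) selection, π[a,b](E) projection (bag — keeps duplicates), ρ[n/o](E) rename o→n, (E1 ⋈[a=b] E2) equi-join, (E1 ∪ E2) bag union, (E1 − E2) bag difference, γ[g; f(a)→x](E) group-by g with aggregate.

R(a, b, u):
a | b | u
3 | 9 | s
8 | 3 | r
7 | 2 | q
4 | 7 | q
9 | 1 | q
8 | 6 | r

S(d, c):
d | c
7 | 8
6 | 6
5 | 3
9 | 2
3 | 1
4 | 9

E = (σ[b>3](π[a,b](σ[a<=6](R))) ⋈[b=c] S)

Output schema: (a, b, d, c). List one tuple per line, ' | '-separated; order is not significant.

Stepwise |·|:
  R → 6
  σ[a<=6](R) → 2
  π[a,b](σ[a<=6](R)) → 2
  σ[b>3](π[a,b](σ[a<=6](R))) → 2
  S → 6
  (σ[b>3](π[a,b](σ[a<=6](R))) ⋈[b=c] S) → 1

== RESULT ==
a | b | d | c
3 | 9 | 4 | 9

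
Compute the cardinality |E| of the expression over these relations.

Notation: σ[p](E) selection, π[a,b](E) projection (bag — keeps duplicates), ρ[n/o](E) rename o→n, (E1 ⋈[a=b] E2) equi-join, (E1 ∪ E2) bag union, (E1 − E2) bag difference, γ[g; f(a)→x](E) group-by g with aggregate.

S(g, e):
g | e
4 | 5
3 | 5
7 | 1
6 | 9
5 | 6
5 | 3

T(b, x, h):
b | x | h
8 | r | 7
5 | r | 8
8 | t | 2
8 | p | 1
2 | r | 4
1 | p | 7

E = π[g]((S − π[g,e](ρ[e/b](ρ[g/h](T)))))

Row counts bottom-up:
  S → 6
  T → 6
  ρ[g/h](T) → 6
  ρ[e/b](ρ[g/h](T)) → 6
  π[g,e](ρ[e/b](ρ[g/h](T))) → 6
  (S − π[g,e](ρ[e/b](ρ[g/h](T)))) → 5
  π[g]((S − π[g,e](ρ[e/b](ρ[g/h](T))))) → 5

|E| = 5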